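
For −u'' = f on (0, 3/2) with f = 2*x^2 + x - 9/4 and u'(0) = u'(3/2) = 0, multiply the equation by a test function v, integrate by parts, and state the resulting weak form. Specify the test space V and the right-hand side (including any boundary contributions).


V = H^1(0, 3/2) (no boundary constraint on v; u is determined up to an additive constant); weak form: ∫_0^3/2 u'v' dx = ∫_0^3/2 (2*x^2 + x - 9/4) v dx for all v ∈ V.

Multiply both sides by a test function v and integrate from 0 to 3/2:
  ∫_0^3/2 −u''(x) v(x) dx = ∫_0^3/2 f(x) v(x) dx.
Integrate the LHS by parts once:
  ∫_0^3/2 −u'' v dx = −[u'(x) v(x)]_0^3/2 + ∫_0^3/2 u'(x) v'(x) dx.
Thus ∫_0^3/2 u'(x) v'(x) dx = ∫_0^3/2 f(x) v(x) dx + [u'(x) v(x)]_0^3/2.
Choose V so that boundary terms are either known or forced to vanish.
u has homogeneous Neumann: u'(0) = u'(3/2) = 0. So [u' v]_0^3/2 = 0·v(3/2) − 0·v(0) = 0 for any v; take V = H^1(0, 3/2).
Weak formulation: find u (satisfying any essential BC) such that ∫_0^3/2 u'(x) v'(x) dx = ∫_0^3/2 f v dx for all v ∈ V (homogeneous Neumann, so boundary terms vanish).
Substituting f(x) = 2*x^2 + x - 9/4, the right-hand side is ∫_0^3/2 (2*x^2 + x - 9/4) v dx.
Compatibility check (pure Neumann): taking v ≡ 1 ∈ V gives 0 = ∫_0^3/2 f dx + (0) − (0), i.e. ∫_0^3/2 f dx must equal u'(0) − u'(3/2) = 0. Indeed ∫_0^3/2 (2*x^2 + x - 9/4) dx = 0, so the data are compatible. The solution is then unique only up to an additive constant (fix it e.g. by requiring ∫_0^3/2 u dx = 0).


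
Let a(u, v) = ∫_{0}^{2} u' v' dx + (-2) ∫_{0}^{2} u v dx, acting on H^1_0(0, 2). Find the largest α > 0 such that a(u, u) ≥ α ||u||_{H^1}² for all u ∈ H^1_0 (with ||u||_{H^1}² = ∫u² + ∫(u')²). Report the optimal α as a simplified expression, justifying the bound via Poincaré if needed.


α = (-8 + π^2)/(4 + π^2)

Coercivity of a(·,·) on H^1_0(0, 2) means a(u, u) ≥ α ||u||_{H^1}² for every u ∈ H^1_0.
The interval has length L = 2, and Poincaré/coercivity depend only on L. Here a(u, u) = ∫(u')² + (-2)·∫u².
Here c = -2 < 0 with |c| < (π/L)² = π^2/4, so coercivity still holds. The condition a(u,u) ≥ α||u||_{H^1}² reads (1−α)∫(u')² ≥ (α−c)∫u². Any admissible α is ≤ 1 (rapidly oscillating u have ∫u²/∫(u')² → 0), and α = 1 would force 0 ≥ (1−c)∫u², impossible since c < 1; so 1−α > 0. By the sharp Poincaré inequality on H^1_0 of an interval of length L, ∫(u')² ≥ (π/L)²∫u² with equality for the first sine mode sin(π(x−x₀)/L) (x₀ the left endpoint), so the inequality holds for all u iff (1−α)(π/L)² ≥ α − c, i.e. α ≤ ((π/L)² + c)/((π/L)² + 1) = (1 + c(L/π)²)/(1 + (L/π)²). (Direct route, valid since c ≤ 0: Poincaré gives c∫u² ≥ c(L/π)²∫(u')², so a(u,u) ≥ (1 + c(L/π)²)∫(u')², while ||u||_{H^1}² ≤ (1 + (L/π)²)∫(u')²; dividing yields the same α.) With (π/L)² = π^2/4 and c = -2, the largest admissible constant is α = ((π/L)² + c)/((π/L)² + 1).
Simplifying, α = (-8 + π^2)/(4 + π^2).


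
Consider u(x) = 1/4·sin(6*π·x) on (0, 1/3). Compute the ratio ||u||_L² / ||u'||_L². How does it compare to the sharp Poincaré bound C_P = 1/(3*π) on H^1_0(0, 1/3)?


||u||_L² / ||u'||_L² = 1/(6*π) < C_P = 1/(3*π).

u(x) = 1/4·sin(6*π·x), so u'(x) = 3*π*cos(6*π*x)/2.
Writing u(x) = A·sin(kπx/L) with A = 1/4 and k = 2, use ∫_0^L sin²(kπx/L) dx = L/2 and ∫_0^L cos²(kπx/L) dx = L/2.
u² = 1/16·sin²(6*π·x) and (u')² = 9*π^2/4·cos²(6*π·x), and each of sin², cos² integrates to L/2 = 1/6 over (0, 1/3).
∫_0^1/3 u² dx = 1/96, so ||u||_L² = sqrt(6)/24.
∫_0^1/3 (u')² dx = 3*π^2/8, so ||u'||_L² = sqrt(6)*π/4.
Ratio ||u||_L² / ||u'||_L² = 1/(6*π).
Sharp Poincaré constant on H^1_0(0, 1/3) is C_P = L/π = 1/(3*π), achieved by sin(3*π·x).
This is the k = 2 harmonic; the ratio L/(kπ) is strictly less than C_P = L/π, consistent with the sharp inequality ||u||_L² ≤ C_P ||u'||_L².


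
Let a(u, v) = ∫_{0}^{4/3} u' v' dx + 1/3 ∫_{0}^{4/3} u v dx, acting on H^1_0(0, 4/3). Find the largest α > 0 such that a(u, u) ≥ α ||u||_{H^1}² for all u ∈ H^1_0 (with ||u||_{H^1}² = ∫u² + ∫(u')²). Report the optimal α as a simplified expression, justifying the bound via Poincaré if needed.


α = (16 + 27*π^2)/(3*(16 + 9*π^2))

Coercivity of a(·,·) on H^1_0(0, 4/3) means a(u, u) ≥ α ||u||_{H^1}² for every u ∈ H^1_0.
The interval has length L = 4/3, and Poincaré/coercivity depend only on L. Here a(u, u) = ∫(u')² + (1/3)·∫u².
Here 0 < c = 1/3 < 1. The condition a(u,u) ≥ α||u||_{H^1}² reads (1−α)∫(u')² ≥ (α−c)∫u². Any admissible α is ≤ 1 (rapidly oscillating u have ∫u²/∫(u')² → 0), and α = 1 would force 0 ≥ (1−c)∫u², impossible since c < 1; so 1−α > 0. By the sharp Poincaré inequality on H^1_0 of an interval of length L, ∫(u')² ≥ (π/L)²∫u² with equality for the first sine mode sin(π(x−x₀)/L) (x₀ the left endpoint), so the inequality holds for all u iff (1−α)(π/L)² ≥ α − c, i.e. α ≤ ((π/L)² + c)/((π/L)² + 1) = (1 + c(L/π)²)/(1 + (L/π)²). With (π/L)² = 9*π^2/16 and c = 1/3, the largest admissible constant is α = ((π/L)² + c)/((π/L)² + 1).
Simplifying, α = (16 + 27*π^2)/(3*(16 + 9*π^2)).


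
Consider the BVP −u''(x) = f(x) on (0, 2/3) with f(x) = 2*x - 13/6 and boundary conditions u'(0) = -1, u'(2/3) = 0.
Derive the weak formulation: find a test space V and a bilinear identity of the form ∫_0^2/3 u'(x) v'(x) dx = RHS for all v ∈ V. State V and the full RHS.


V = H^1(0, 2/3) (v unrestricted at boundary; u is determined up to an additive constant); weak form: ∫_0^2/3 u'v' dx = ∫_0^2/3 (2*x - 13/6) v dx + v(0) for all v ∈ V.

Multiply both sides by a test function v and integrate from 0 to 2/3:
  ∫_0^2/3 −u''(x) v(x) dx = ∫_0^2/3 f(x) v(x) dx.
Integrate the LHS by parts once:
  ∫_0^2/3 −u'' v dx = −[u'(x) v(x)]_0^2/3 + ∫_0^2/3 u'(x) v'(x) dx.
Thus ∫_0^2/3 u'(x) v'(x) dx = ∫_0^2/3 f(x) v(x) dx + [u'(x) v(x)]_0^2/3.
Choose V so that boundary terms are either known or forced to vanish.
u has inhomogeneous Neumann u'(0) = -1, u'(2/3) = 0. [u' v]_0^2/3 = (0)·v(2/3) − (-1)·v(0) = v(0). Take V = H^1(0, 2/3); boundary term becomes part of RHS.
Weak formulation: find u (satisfying any essential BC) such that ∫_0^2/3 u'(x) v'(x) dx = ∫_0^2/3 f v dx + v(0) for all v ∈ V (Neumann data are natural BCs: they enter the RHS as boundary terms).
Substituting f(x) = 2*x - 13/6, the right-hand side is ∫_0^2/3 (2*x - 13/6) v dx + v(0).
Compatibility check (pure Neumann): taking v ≡ 1 ∈ V gives 0 = ∫_0^2/3 f dx + (0) − (-1), i.e. ∫_0^2/3 f dx must equal u'(0) − u'(2/3) = -1. Indeed ∫_0^2/3 (2*x - 13/6) dx = -1, so the data are compatible. The solution is then unique only up to an additive constant (fix it e.g. by requiring ∫_0^2/3 u dx = 0).


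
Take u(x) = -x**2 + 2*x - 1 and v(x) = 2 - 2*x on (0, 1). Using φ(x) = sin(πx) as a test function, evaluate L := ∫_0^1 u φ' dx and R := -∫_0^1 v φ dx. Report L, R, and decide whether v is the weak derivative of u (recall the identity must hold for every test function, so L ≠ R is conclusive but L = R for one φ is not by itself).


LHS = -2/π, RHS = -2/π. Yes, v = u' weakly.

u(x) = -x**2 + 2*x - 1, classical derivative u'(x) = 2 - 2*x.
φ(x) = sin(πx), so φ'(x) = π*cos(π*x).
Note φ(0) = φ(1) = 0, so the boundary term u·φ vanishes.
LHS = ∫_0^1 u(x) φ'(x) dx = ∫_0^1 (-π*x^2*cos(π*x) + 2*π*x*cos(π*x) - π*cos(π*x)) dx. Term by term:
  ∫_0^1 -π*cos(π*x) dx = 0;  ∫_0^1 -π*x^2*cos(π*x) dx = 2/π;  ∫_0^1 2*π*x*cos(π*x) dx = -4/π.
Sum: 0 + 2/π − 4/π = -2/π.
So LHS = -2/π.
∫_0^1 v(x) φ(x) dx = ∫_0^1 (-2*x*sin(π*x) + 2*sin(π*x)) dx. Term by term:
  ∫_0^1 2*sin(π*x) dx = 4/π;  ∫_0^1 -2*x*sin(π*x) dx = -2/π.
Sum: 4/π − 2/π = 2/π.
So RHS = -∫_0^1 v(x) φ(x) dx = -2/π.
LHS = RHS, so the identity holds for this test φ.
Moreover u is smooth here and v(x) = u'(x) = 2 - 2*x pointwise, so the identity holds for every test function. Hence v is the weak derivative of u.


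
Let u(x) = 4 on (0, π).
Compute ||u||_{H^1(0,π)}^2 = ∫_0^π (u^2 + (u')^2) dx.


||u||_{H^1(0,π)}^2 = 16*π

u'(x) = 0.
Expand u² and (u')² and integrate term by term on (0, π), using: for integers n ≥ 1, ∫_0^π sin²(nx) dx = ∫_0^π cos²(nx) dx = π/2; for n ≠ n', ∫_0^π sin(nx)sin(n'x) dx = ∫_0^π cos(nx)cos(n'x) dx = 0; and by product-to-sum, ∫_0^π sin(nx)cos(n'x) dx = ½∫_0^π [sin((n+n')x) + sin((n−n')x)] dx, which is 0 when n+n' is even and 2n/(n²−n'²) when n+n' is odd (it need not vanish on (0, π)). For the constant mode: ∫_0^π 1 dx = π, ∫_0^π cos(nx) dx = 0, ∫_0^π sin(nx) dx = (1−(−1)^n)/n.
  u² squared terms: (4)²·∫1 dx = 16·π = 16*π.
  So ∫_0^π u² dx = 16*π.
  u' ≡ 0, so ∫_0^π (u')² dx = 0.
||u||_{H^1}^2 = (16*π) + (0) = 16*π.


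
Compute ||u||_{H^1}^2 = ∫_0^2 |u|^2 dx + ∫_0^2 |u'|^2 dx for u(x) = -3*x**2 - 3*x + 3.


||u||_{H^1}^2 = 1368/5

The H^1 norm (squared) on an interval (0, L) is
  ||u||_{H^1}^2 = ∫_0^L u(x)^2 dx + ∫_0^L u'(x)^2 dx.
Compute u'(x) = -6*x - 3.
Then u(x)^2 = 9*x**4 + 18*x**3 - 9*x**2 - 18*x + 9 and u'(x)^2 = 36*x**2 + 36*x + 9.
Integrate each monomial from 0 to 2 using ∫_0^2 c·x^n dx = c·2^(n+1)/(n+1):
  ∫_0^2 u(x)^2 dx = ∫_0^2 (9*x^4 + 18*x^3 - 9*x^2 - 18*x + 9) dx. Term by term:
    ∫_0^2 9*x^4 dx = 288/5;  ∫_0^2 18*x^3 dx = 72;  ∫_0^2 -9*x^2 dx = -24;
    ∫_0^2 -18*x dx = -36;  ∫_0^2 9 dx = 18.
  Sum: 288/5 + 72 − 24 − 36 + 18 = 438/5.
  ∫_0^2 u'(x)^2 dx = ∫_0^2 (36*x^2 + 36*x + 9) dx. Term by term:
    ∫_0^2 36*x^2 dx = 96;  ∫_0^2 36*x dx = 72;  ∫_0^2 9 dx = 18.
  Sum: 96 + 72 + 18 = 186.
Adding: ||u||_{H^1}^2 = 438/5 + 186 = 1368/5.


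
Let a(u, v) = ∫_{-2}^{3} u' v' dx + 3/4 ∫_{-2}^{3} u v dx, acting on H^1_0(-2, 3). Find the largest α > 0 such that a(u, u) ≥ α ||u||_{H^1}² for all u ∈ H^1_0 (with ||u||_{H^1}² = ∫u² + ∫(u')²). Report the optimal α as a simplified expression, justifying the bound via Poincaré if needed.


α = (π^2 + 75/4)/(π^2 + 25)

Coercivity of a(·,·) on H^1_0(-2, 3) means a(u, u) ≥ α ||u||_{H^1}² for every u ∈ H^1_0.
The interval has length L = 5, and Poincaré/coercivity depend only on L. Here a(u, u) = ∫(u')² + (3/4)·∫u².
Here 0 < c = 3/4 < 1. The condition a(u,u) ≥ α||u||_{H^1}² reads (1−α)∫(u')² ≥ (α−c)∫u². Any admissible α is ≤ 1 (rapidly oscillating u have ∫u²/∫(u')² → 0), and α = 1 would force 0 ≥ (1−c)∫u², impossible since c < 1; so 1−α > 0. By the sharp Poincaré inequality on H^1_0 of an interval of length L, ∫(u')² ≥ (π/L)²∫u² with equality for the first sine mode sin(π(x−x₀)/L) (x₀ the left endpoint), so the inequality holds for all u iff (1−α)(π/L)² ≥ α − c, i.e. α ≤ ((π/L)² + c)/((π/L)² + 1) = (1 + c(L/π)²)/(1 + (L/π)²). With (π/L)² = π^2/25 and c = 3/4, the largest admissible constant is α = ((π/L)² + c)/((π/L)² + 1).
Simplifying, α = (π^2 + 75/4)/(π^2 + 25).


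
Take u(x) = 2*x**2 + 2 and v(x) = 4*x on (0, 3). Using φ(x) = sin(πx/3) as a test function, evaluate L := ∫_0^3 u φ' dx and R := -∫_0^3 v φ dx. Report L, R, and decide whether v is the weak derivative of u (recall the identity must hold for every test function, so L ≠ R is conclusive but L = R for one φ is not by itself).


LHS = -36/π, RHS = -36/π. Yes, v = u' weakly.

u(x) = 2*x**2 + 2, classical derivative u'(x) = 4*x.
φ(x) = sin(πx/3), so φ'(x) = π*cos(π*x/3)/3.
Note φ(0) = φ(3) = 0, so the boundary term u·φ vanishes.
LHS = ∫_0^3 u(x) φ'(x) dx = ∫_0^3 (2*π*x^2*cos(π*x/3)/3 + 2*π*cos(π*x/3)/3) dx. Term by term:
  ∫_0^3 2*π*cos(π*x/3)/3 dx = 0;  ∫_0^3 2*π*x^2*cos(π*x/3)/3 dx = -36/π.
Sum: 0 − 36/π = -36/π.
So LHS = -36/π.
∫_0^3 v(x) φ(x) dx = ∫_0^3 (4*x*sin(π*x/3)) dx. Term by term:
  ∫_0^3 4*x*sin(π*x/3) dx = 36/π.
So RHS = -∫_0^3 v(x) φ(x) dx = -36/π.
LHS = RHS, so the identity holds for this test φ.
Moreover u is smooth here and v(x) = u'(x) = 4*x pointwise, so the identity holds for every test function. Hence v is the weak derivative of u.


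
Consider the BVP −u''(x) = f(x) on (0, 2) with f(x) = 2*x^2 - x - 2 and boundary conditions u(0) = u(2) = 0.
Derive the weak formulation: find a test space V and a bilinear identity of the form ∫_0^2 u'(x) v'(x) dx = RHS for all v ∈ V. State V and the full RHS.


V = H^1_0(0, 2) (so v(0) = v(2) = 0); weak form: ∫_0^2 u'v' dx = ∫_0^2 (2*x^2 - x - 2) v dx for all v ∈ V.

Multiply both sides by a test function v and integrate from 0 to 2:
  ∫_0^2 −u''(x) v(x) dx = ∫_0^2 f(x) v(x) dx.
Integrate the LHS by parts once:
  ∫_0^2 −u'' v dx = −[u'(x) v(x)]_0^2 + ∫_0^2 u'(x) v'(x) dx.
Thus ∫_0^2 u'(x) v'(x) dx = ∫_0^2 f(x) v(x) dx + [u'(x) v(x)]_0^2.
Choose V so that boundary terms are either known or forced to vanish.
u is Dirichlet: u(0) = u(2) = 0. Let V = H^1_0(0, 2); then v(0) = v(2) = 0, and [u' v]_0^2 = 0.
Weak formulation: find u (satisfying any essential BC) such that ∫_0^2 u'(x) v'(x) dx = ∫_0^2 f v dx for all v ∈ V.
Substituting f(x) = 2*x^2 - x - 2, the right-hand side is ∫_0^2 (2*x^2 - x - 2) v dx.


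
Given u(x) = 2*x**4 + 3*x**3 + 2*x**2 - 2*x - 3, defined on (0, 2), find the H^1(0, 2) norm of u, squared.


||u||_{H^1}^2 = 281654/63

The H^1 norm (squared) on an interval (0, L) is
  ||u||_{H^1}^2 = ∫_0^L u(x)^2 dx + ∫_0^L u'(x)^2 dx.
Compute u'(x) = 8*x**3 + 9*x**2 + 4*x - 2.
Then u(x)^2 = 4*x**8 + 12*x**7 + 17*x**6 + 4*x**5 - 20*x**4 - 26*x**3 - 8*x**2 + 12*x + 9 and u'(x)^2 = 64*x**6 + 144*x**5 + 145*x**4 + 40*x**3 - 20*x**2 - 16*x + 4.
Integrate each monomial from 0 to 2 using ∫_0^2 c·x^n dx = c·2^(n+1)/(n+1):
  ∫_0^2 u(x)^2 dx = ∫_0^2 (4*x^8 + 12*x^7 + 17*x^6 + 4*x^5 - 20*x^4 - 26*x^3 - 8*x^2 + 12*x + 9) dx. Term by term:
    ∫_0^2 4*x^8 dx = 2048/9;  ∫_0^2 12*x^7 dx = 384;  ∫_0^2 17*x^6 dx = 2176/7;
    ∫_0^2 4*x^5 dx = 128/3;  ∫_0^2 -20*x^4 dx = -128;  ∫_0^2 -26*x^3 dx = -104;
    ∫_0^2 -8*x^2 dx = -64/3;  ∫_0^2 12*x dx = 24;  ∫_0^2 9 dx = 18.
  Sum: 2048/9 + 384 + 2176/7 + 128/3 − 128 − 104 − 64/3 + 24 + 18 = 47486/63.
  ∫_0^2 u'(x)^2 dx = ∫_0^2 (64*x^6 + 144*x^5 + 145*x^4 + 40*x^3 - 20*x^2 - 16*x + 4) dx. Term by term:
    ∫_0^2 64*x^6 dx = 8192/7;  ∫_0^2 144*x^5 dx = 1536;  ∫_0^2 145*x^4 dx = 928;
    ∫_0^2 40*x^3 dx = 160;  ∫_0^2 -20*x^2 dx = -160/3;  ∫_0^2 -16*x dx = -32;
    ∫_0^2 4 dx = 8.
  Sum: 8192/7 + 1536 + 928 + 160 − 160/3 − 32 + 8 = 78056/21.
Adding: ||u||_{H^1}^2 = 47486/63 + 78056/21 = 281654/63.


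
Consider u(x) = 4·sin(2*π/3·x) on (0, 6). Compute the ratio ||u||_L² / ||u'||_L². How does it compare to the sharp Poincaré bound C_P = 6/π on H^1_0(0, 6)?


||u||_L² / ||u'||_L² = 3/(2*π) < C_P = 6/π.

u(x) = 4·sin(2*π/3·x), so u'(x) = 8*π*cos(2*π*x/3)/3.
Writing u(x) = A·sin(kπx/L) with A = 4 and k = 4, use ∫_0^L sin²(kπx/L) dx = L/2 and ∫_0^L cos²(kπx/L) dx = L/2.
u² = 16·sin²(2*π/3·x) and (u')² = 64*π^2/9·cos²(2*π/3·x), and each of sin², cos² integrates to L/2 = 3 over (0, 6).
∫_0^6 u² dx = 48, so ||u||_L² = 4*sqrt(3).
∫_0^6 (u')² dx = 64*π^2/3, so ||u'||_L² = 8*sqrt(3)*π/3.
Ratio ||u||_L² / ||u'||_L² = 3/(2*π).
Sharp Poincaré constant on H^1_0(0, 6) is C_P = L/π = 6/π, achieved by sin(π/6·x).
This is the k = 4 harmonic; the ratio L/(kπ) is strictly less than C_P = L/π, consistent with the sharp inequality ||u||_L² ≤ C_P ||u'||_L².


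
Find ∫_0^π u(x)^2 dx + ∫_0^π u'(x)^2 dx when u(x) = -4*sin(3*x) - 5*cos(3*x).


||u||_{H^1(0,π)}^2 = 205*π

u'(x) = 15*sin(3*x) - 12*cos(3*x).
Expand u² and (u')² and integrate term by term on (0, π), using: for integers n ≥ 1, ∫_0^π sin²(nx) dx = ∫_0^π cos²(nx) dx = π/2; for n ≠ n', ∫_0^π sin(nx)sin(n'x) dx = ∫_0^π cos(nx)cos(n'x) dx = 0; and by product-to-sum, ∫_0^π sin(nx)cos(n'x) dx = ½∫_0^π [sin((n+n')x) + sin((n−n')x)] dx, which is 0 when n+n' is even and 2n/(n²−n'²) when n+n' is odd (it need not vanish on (0, π)).
  u² squared terms: (-5)²·∫cos(3x)² dx = 25·π/2 = 25*π/2;  (-4)²·∫sin(3x)² dx = 16·π/2 = 8*π.
  u² cross terms: 2·(-5)·(-4)·∫cos(3x)·sin(3x) dx = 40·(0) = 0.
  So ∫_0^π u² dx = 25*π/2 + 8*π + 0 = 41*π/2.
  (u')² squared terms: (-12)²·∫cos(3x)² dx = 144·π/2 = 72*π;  (15)²·∫sin(3x)² dx = 225·π/2 = 225*π/2.
  (u')² cross terms: 2·(-12)·(15)·∫cos(3x)·sin(3x) dx = -360·(0) = 0.
  So ∫_0^π (u')² dx = 72*π + 225*π/2 + 0 = 369*π/2.
||u||_{H^1}^2 = (41*π/2) + (369*π/2) = 205*π.


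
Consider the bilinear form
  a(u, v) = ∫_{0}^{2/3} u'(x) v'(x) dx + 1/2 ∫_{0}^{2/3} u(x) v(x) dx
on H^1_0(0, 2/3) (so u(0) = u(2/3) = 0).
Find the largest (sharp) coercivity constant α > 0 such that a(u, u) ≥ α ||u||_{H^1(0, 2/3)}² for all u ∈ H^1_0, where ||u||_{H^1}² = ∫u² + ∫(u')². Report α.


α = (2 + 9*π^2)/(4 + 9*π^2)

Coercivity of a(·,·) on H^1_0(0, 2/3) means a(u, u) ≥ α ||u||_{H^1}² for every u ∈ H^1_0.
The interval has length L = 2/3, and Poincaré/coercivity depend only on L. Here a(u, u) = ∫(u')² + (1/2)·∫u².
Here 0 < c = 1/2 < 1. The condition a(u,u) ≥ α||u||_{H^1}² reads (1−α)∫(u')² ≥ (α−c)∫u². Any admissible α is ≤ 1 (rapidly oscillating u have ∫u²/∫(u')² → 0), and α = 1 would force 0 ≥ (1−c)∫u², impossible since c < 1; so 1−α > 0. By the sharp Poincaré inequality on H^1_0 of an interval of length L, ∫(u')² ≥ (π/L)²∫u² with equality for the first sine mode sin(π(x−x₀)/L) (x₀ the left endpoint), so the inequality holds for all u iff (1−α)(π/L)² ≥ α − c, i.e. α ≤ ((π/L)² + c)/((π/L)² + 1) = (1 + c(L/π)²)/(1 + (L/π)²). With (π/L)² = 9*π^2/4 and c = 1/2, the largest admissible constant is α = ((π/L)² + c)/((π/L)² + 1).
Simplifying, α = (2 + 9*π^2)/(4 + 9*π^2).


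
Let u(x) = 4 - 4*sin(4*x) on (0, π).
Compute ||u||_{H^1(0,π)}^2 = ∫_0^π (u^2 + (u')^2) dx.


||u||_{H^1(0,π)}^2 = 152*π

u'(x) = -16*cos(4*x).
Expand u² and (u')² and integrate term by term on (0, π), using: for integers n ≥ 1, ∫_0^π sin²(nx) dx = ∫_0^π cos²(nx) dx = π/2; for n ≠ n', ∫_0^π sin(nx)sin(n'x) dx = ∫_0^π cos(nx)cos(n'x) dx = 0; and by product-to-sum, ∫_0^π sin(nx)cos(n'x) dx = ½∫_0^π [sin((n+n')x) + sin((n−n')x)] dx, which is 0 when n+n' is even and 2n/(n²−n'²) when n+n' is odd (it need not vanish on (0, π)). For the constant mode: ∫_0^π 1 dx = π, ∫_0^π cos(nx) dx = 0, ∫_0^π sin(nx) dx = (1−(−1)^n)/n.
  u² squared terms: (4)²·∫1 dx = 16·π = 16*π;  (-4)²·∫sin(4x)² dx = 16·π/2 = 8*π.
  u² cross terms: 2·(4)·(-4)·∫1·sin(4x) dx = -32·(0) = 0.
  So ∫_0^π u² dx = 16*π + 8*π + 0 = 24*π.
  (u')² squared terms: (-16)²·∫cos(4x)² dx = 256·π/2 = 128*π.
  So ∫_0^π (u')² dx = 128*π.
||u||_{H^1}^2 = (24*π) + (128*π) = 152*π.


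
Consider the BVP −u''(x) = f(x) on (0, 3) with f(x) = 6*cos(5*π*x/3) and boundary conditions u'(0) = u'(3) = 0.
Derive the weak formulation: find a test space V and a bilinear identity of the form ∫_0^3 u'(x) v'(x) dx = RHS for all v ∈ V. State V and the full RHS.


V = H^1(0, 3) (no boundary constraint on v; u is determined up to an additive constant); weak form: ∫_0^3 u'v' dx = ∫_0^3 (6*cos(5*π*x/3)) v dx for all v ∈ V.

Multiply both sides by a test function v and integrate from 0 to 3:
  ∫_0^3 −u''(x) v(x) dx = ∫_0^3 f(x) v(x) dx.
Integrate the LHS by parts once:
  ∫_0^3 −u'' v dx = −[u'(x) v(x)]_0^3 + ∫_0^3 u'(x) v'(x) dx.
Thus ∫_0^3 u'(x) v'(x) dx = ∫_0^3 f(x) v(x) dx + [u'(x) v(x)]_0^3.
Choose V so that boundary terms are either known or forced to vanish.
u has homogeneous Neumann: u'(0) = u'(3) = 0. So [u' v]_0^3 = 0·v(3) − 0·v(0) = 0 for any v; take V = H^1(0, 3).
Weak formulation: find u (satisfying any essential BC) such that ∫_0^3 u'(x) v'(x) dx = ∫_0^3 f v dx for all v ∈ V (homogeneous Neumann, so boundary terms vanish).
Substituting f(x) = 6*cos(5*π*x/3), the right-hand side is ∫_0^3 (6*cos(5*π*x/3)) v dx.
Compatibility check (pure Neumann): taking v ≡ 1 ∈ V gives 0 = ∫_0^3 f dx + (0) − (0), i.e. ∫_0^3 f dx must equal u'(0) − u'(3) = 0. Indeed ∫_0^3 (6*cos(5*π*x/3)) dx = 0, so the data are compatible. The solution is then unique only up to an additive constant (fix it e.g. by requiring ∫_0^3 u dx = 0).


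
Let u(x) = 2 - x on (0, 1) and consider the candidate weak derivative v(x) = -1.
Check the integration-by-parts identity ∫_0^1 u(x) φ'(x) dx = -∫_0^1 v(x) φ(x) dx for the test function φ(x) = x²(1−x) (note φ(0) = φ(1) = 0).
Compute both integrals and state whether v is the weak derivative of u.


LHS = 1/12, RHS = 1/12. Yes, v = u' weakly.

u(x) = 2 - x, classical derivative u'(x) = -1.
φ(x) = x²(1−x), so φ'(x) = x*(2 - 3*x).
Note φ(0) = φ(1) = 0, so the boundary term u·φ vanishes.
LHS = ∫_0^1 u(x) φ'(x) dx = ∫_0^1 (3*x^3 - 8*x^2 + 4*x) dx. Term by term:
  ∫_0^1 3*x^3 dx = 3/4;  ∫_0^1 -8*x^2 dx = -8/3;  ∫_0^1 4*x dx = 2.
Sum: 3/4 − 8/3 + 2 = 1/12.
So LHS = 1/12.
∫_0^1 v(x) φ(x) dx = ∫_0^1 (x^3 - x^2) dx. Term by term:
  ∫_0^1 x^3 dx = 1/4;  ∫_0^1 -x^2 dx = -1/3.
Sum: 1/4 − 1/3 = -1/12.
So RHS = -∫_0^1 v(x) φ(x) dx = 1/12.
LHS = RHS, so the identity holds for this test φ.
Moreover u is smooth here and v(x) = u'(x) = -1 pointwise, so the identity holds for every test function. Hence v is the weak derivative of u.


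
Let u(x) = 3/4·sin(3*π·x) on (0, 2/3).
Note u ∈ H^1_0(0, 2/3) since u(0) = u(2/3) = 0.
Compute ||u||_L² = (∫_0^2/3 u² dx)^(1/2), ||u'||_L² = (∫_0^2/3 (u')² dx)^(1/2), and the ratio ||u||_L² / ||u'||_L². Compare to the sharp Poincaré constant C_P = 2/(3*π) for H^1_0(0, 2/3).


||u||_L² / ||u'||_L² = 1/(3*π) < C_P = 2/(3*π).

u(x) = 3/4·sin(3*π·x), so u'(x) = 9*π*cos(3*π*x)/4.
Writing u(x) = A·sin(kπx/L) with A = 3/4 and k = 2, use ∫_0^L sin²(kπx/L) dx = L/2 and ∫_0^L cos²(kπx/L) dx = L/2.
u² = 9/16·sin²(3*π·x) and (u')² = 81*π^2/16·cos²(3*π·x), and each of sin², cos² integrates to L/2 = 1/3 over (0, 2/3).
∫_0^2/3 u² dx = 3/16, so ||u||_L² = sqrt(3)/4.
∫_0^2/3 (u')² dx = 27*π^2/16, so ||u'||_L² = 3*sqrt(3)*π/4.
Ratio ||u||_L² / ||u'||_L² = 1/(3*π).
Sharp Poincaré constant on H^1_0(0, 2/3) is C_P = L/π = 2/(3*π), achieved by sin(3*π/2·x).
This is the k = 2 harmonic; the ratio L/(kπ) is strictly less than C_P = L/π, consistent with the sharp inequality ||u||_L² ≤ C_P ||u'||_L².


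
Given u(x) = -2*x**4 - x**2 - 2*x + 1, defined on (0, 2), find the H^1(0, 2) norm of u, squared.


||u||_{H^1}^2 = 604774/315

The H^1 norm (squared) on an interval (0, L) is
  ||u||_{H^1}^2 = ∫_0^L u(x)^2 dx + ∫_0^L u'(x)^2 dx.
Compute u'(x) = -8*x**3 - 2*x - 2.
Then u(x)^2 = 4*x**8 + 4*x**6 + 8*x**5 - 3*x**4 + 4*x**3 + 2*x**2 - 4*x + 1 and u'(x)^2 = 64*x**6 + 32*x**4 + 32*x**3 + 4*x**2 + 8*x + 4.
Integrate each monomial from 0 to 2 using ∫_0^2 c·x^n dx = c·2^(n+1)/(n+1):
  ∫_0^2 u(x)^2 dx = ∫_0^2 (4*x^8 + 4*x^6 + 8*x^5 - 3*x^4 + 4*x^3 + 2*x^2 - 4*x + 1) dx. Term by term:
    ∫_0^2 4*x^8 dx = 2048/9;  ∫_0^2 4*x^6 dx = 512/7;  ∫_0^2 8*x^5 dx = 256/3;
    ∫_0^2 -3*x^4 dx = -96/5;  ∫_0^2 4*x^3 dx = 16;  ∫_0^2 2*x^2 dx = 16/3;
    ∫_0^2 -4*x dx = -8;  ∫_0^2 1 dx = 2.
  Sum: 2048/9 + 512/7 + 256/3 − 96/5 + 16 + 16/3 − 8 + 2 = 120382/315.
  ∫_0^2 u'(x)^2 dx = ∫_0^2 (64*x^6 + 32*x^4 + 32*x^3 + 4*x^2 + 8*x + 4) dx. Term by term:
    ∫_0^2 64*x^6 dx = 8192/7;  ∫_0^2 32*x^4 dx = 1024/5;  ∫_0^2 32*x^3 dx = 128;
    ∫_0^2 4*x^2 dx = 32/3;  ∫_0^2 8*x dx = 16;  ∫_0^2 4 dx = 8.
  Sum: 8192/7 + 1024/5 + 128 + 32/3 + 16 + 8 = 161464/105.
Adding: ||u||_{H^1}^2 = 120382/315 + 161464/105 = 604774/315.


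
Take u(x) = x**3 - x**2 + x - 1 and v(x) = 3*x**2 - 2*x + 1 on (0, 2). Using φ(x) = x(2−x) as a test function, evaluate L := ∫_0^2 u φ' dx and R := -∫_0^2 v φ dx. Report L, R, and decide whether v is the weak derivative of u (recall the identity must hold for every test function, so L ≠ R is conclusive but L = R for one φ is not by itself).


LHS = -52/15, RHS = -52/15. Yes, v = u' weakly.

u(x) = x**3 - x**2 + x - 1, classical derivative u'(x) = 3*x**2 - 2*x + 1.
φ(x) = x(2−x), so φ'(x) = 2 - 2*x.
Note φ(0) = φ(2) = 0, so the boundary term u·φ vanishes.
LHS = ∫_0^2 u(x) φ'(x) dx = ∫_0^2 (-2*x^4 + 4*x^3 - 4*x^2 + 4*x - 2) dx. Term by term:
  ∫_0^2 -2*x^4 dx = -64/5;  ∫_0^2 4*x^3 dx = 16;  ∫_0^2 -4*x^2 dx = -32/3;
  ∫_0^2 4*x dx = 8;  ∫_0^2 -2 dx = -4.
Sum: -64/5 + 16 − 32/3 + 8 − 4 = -52/15.
So LHS = -52/15.
∫_0^2 v(x) φ(x) dx = ∫_0^2 (-3*x^4 + 8*x^3 - 5*x^2 + 2*x) dx. Term by term:
  ∫_0^2 -3*x^4 dx = -96/5;  ∫_0^2 8*x^3 dx = 32;  ∫_0^2 -5*x^2 dx = -40/3;
  ∫_0^2 2*x dx = 4.
Sum: -96/5 + 32 − 40/3 + 4 = 52/15.
So RHS = -∫_0^2 v(x) φ(x) dx = -52/15.
LHS = RHS, so the identity holds for this test φ.
Moreover u is smooth here and v(x) = u'(x) = 3*x**2 - 2*x + 1 pointwise, so the identity holds for every test function. Hence v is the weak derivative of u.


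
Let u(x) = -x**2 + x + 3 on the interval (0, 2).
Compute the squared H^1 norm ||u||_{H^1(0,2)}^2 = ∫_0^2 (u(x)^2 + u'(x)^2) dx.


||u||_{H^1}^2 = 296/15

The H^1 norm (squared) on an interval (0, L) is
  ||u||_{H^1}^2 = ∫_0^L u(x)^2 dx + ∫_0^L u'(x)^2 dx.
Compute u'(x) = 1 - 2*x.
Then u(x)^2 = x**4 - 2*x**3 - 5*x**2 + 6*x + 9 and u'(x)^2 = 4*x**2 - 4*x + 1.
Integrate each monomial from 0 to 2 using ∫_0^2 c·x^n dx = c·2^(n+1)/(n+1):
  ∫_0^2 u(x)^2 dx = ∫_0^2 (x^4 - 2*x^3 - 5*x^2 + 6*x + 9) dx. Term by term:
    ∫_0^2 x^4 dx = 32/5;  ∫_0^2 -2*x^3 dx = -8;  ∫_0^2 -5*x^2 dx = -40/3;
    ∫_0^2 6*x dx = 12;  ∫_0^2 9 dx = 18.
  Sum: 32/5 − 8 − 40/3 + 12 + 18 = 226/15.
  ∫_0^2 u'(x)^2 dx = ∫_0^2 (4*x^2 - 4*x + 1) dx. Term by term:
    ∫_0^2 4*x^2 dx = 32/3;  ∫_0^2 -4*x dx = -8;  ∫_0^2 1 dx = 2.
  Sum: 32/3 − 8 + 2 = 14/3.
Adding: ||u||_{H^1}^2 = 226/15 + 14/3 = 296/15.


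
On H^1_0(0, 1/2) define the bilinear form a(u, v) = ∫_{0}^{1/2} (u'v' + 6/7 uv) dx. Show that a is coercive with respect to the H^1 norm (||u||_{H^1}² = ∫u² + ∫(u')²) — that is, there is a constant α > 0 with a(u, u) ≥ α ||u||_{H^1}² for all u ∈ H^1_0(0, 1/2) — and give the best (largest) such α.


α = 2*(3 + 14*π^2)/(7*(1 + 4*π^2))

Coercivity of a(·,·) on H^1_0(0, 1/2) means a(u, u) ≥ α ||u||_{H^1}² for every u ∈ H^1_0.
The interval has length L = 1/2, and Poincaré/coercivity depend only on L. Here a(u, u) = ∫(u')² + (6/7)·∫u².
Here 0 < c = 6/7 < 1. The condition a(u,u) ≥ α||u||_{H^1}² reads (1−α)∫(u')² ≥ (α−c)∫u². Any admissible α is ≤ 1 (rapidly oscillating u have ∫u²/∫(u')² → 0), and α = 1 would force 0 ≥ (1−c)∫u², impossible since c < 1; so 1−α > 0. By the sharp Poincaré inequality on H^1_0 of an interval of length L, ∫(u')² ≥ (π/L)²∫u² with equality for the first sine mode sin(π(x−x₀)/L) (x₀ the left endpoint), so the inequality holds for all u iff (1−α)(π/L)² ≥ α − c, i.e. α ≤ ((π/L)² + c)/((π/L)² + 1) = (1 + c(L/π)²)/(1 + (L/π)²). With (π/L)² = 4*π^2 and c = 6/7, the largest admissible constant is α = ((π/L)² + c)/((π/L)² + 1).
Simplifying, α = 2*(3 + 14*π^2)/(7*(1 + 4*π^2)).


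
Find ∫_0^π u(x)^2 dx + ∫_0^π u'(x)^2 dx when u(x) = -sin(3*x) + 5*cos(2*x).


||u||_{H^1(0,π)}^2 = -60 + 135*π/2

u'(x) = -10*sin(2*x) - 3*cos(3*x).
Expand u² and (u')² and integrate term by term on (0, π), using: for integers n ≥ 1, ∫_0^π sin²(nx) dx = ∫_0^π cos²(nx) dx = π/2; for n ≠ n', ∫_0^π sin(nx)sin(n'x) dx = ∫_0^π cos(nx)cos(n'x) dx = 0; and by product-to-sum, ∫_0^π sin(nx)cos(n'x) dx = ½∫_0^π [sin((n+n')x) + sin((n−n')x)] dx, which is 0 when n+n' is even and 2n/(n²−n'²) when n+n' is odd (it need not vanish on (0, π)).
  u² squared terms: (-1)²·∫sin(3x)² dx = 1·π/2 = π/2;  (5)²·∫cos(2x)² dx = 25·π/2 = 25*π/2.
  u² cross terms: 2·(-1)·(5)·∫sin(3x)·cos(2x) dx = -10·(6/5) = -12.
  So ∫_0^π u² dx = π/2 + 25*π/2 − 12 = -12 + 13*π.
  (u')² squared terms: (-10)²·∫sin(2x)² dx = 100·π/2 = 50*π;  (-3)²·∫cos(3x)² dx = 9·π/2 = 9*π/2.
  (u')² cross terms: 2·(-10)·(-3)·∫sin(2x)·cos(3x) dx = 60·(-4/5) = -48.
  So ∫_0^π (u')² dx = 50*π + 9*π/2 − 48 = -48 + 109*π/2.
||u||_{H^1}^2 = (-12 + 13*π) + (-48 + 109*π/2) = -60 + 135*π/2.


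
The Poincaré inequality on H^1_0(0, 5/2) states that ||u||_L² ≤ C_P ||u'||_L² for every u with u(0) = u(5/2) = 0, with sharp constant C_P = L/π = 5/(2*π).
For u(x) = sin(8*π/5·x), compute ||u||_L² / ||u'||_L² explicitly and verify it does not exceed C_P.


||u||_L² / ||u'||_L² = 5/(8*π) < C_P = 5/(2*π).

u(x) = sin(8*π/5·x), so u'(x) = 8*π*cos(8*π*x/5)/5.
Writing u(x) = A·sin(kπx/L) with A = 1 and k = 4, use ∫_0^L sin²(kπx/L) dx = L/2 and ∫_0^L cos²(kπx/L) dx = L/2.
u² = 1·sin²(8*π/5·x) and (u')² = 64*π^2/25·cos²(8*π/5·x), and each of sin², cos² integrates to L/2 = 5/4 over (0, 5/2).
∫_0^5/2 u² dx = 5/4, so ||u||_L² = sqrt(5)/2.
∫_0^5/2 (u')² dx = 16*π^2/5, so ||u'||_L² = 4*sqrt(5)*π/5.
Ratio ||u||_L² / ||u'||_L² = 5/(8*π).
Sharp Poincaré constant on H^1_0(0, 5/2) is C_P = L/π = 5/(2*π), achieved by sin(2*π/5·x).
This is the k = 4 harmonic; the ratio L/(kπ) is strictly less than C_P = L/π, consistent with the sharp inequality ||u||_L² ≤ C_P ||u'||_L².


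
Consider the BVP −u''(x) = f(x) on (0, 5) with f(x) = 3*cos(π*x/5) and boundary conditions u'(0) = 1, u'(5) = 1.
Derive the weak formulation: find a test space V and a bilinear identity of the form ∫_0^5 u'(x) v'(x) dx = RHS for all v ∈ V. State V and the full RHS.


V = H^1(0, 5) (v unrestricted at boundary; u is determined up to an additive constant); weak form: ∫_0^5 u'v' dx = ∫_0^5 (3*cos(π*x/5)) v dx + v(5) − v(0) for all v ∈ V.

Multiply both sides by a test function v and integrate from 0 to 5:
  ∫_0^5 −u''(x) v(x) dx = ∫_0^5 f(x) v(x) dx.
Integrate the LHS by parts once:
  ∫_0^5 −u'' v dx = −[u'(x) v(x)]_0^5 + ∫_0^5 u'(x) v'(x) dx.
Thus ∫_0^5 u'(x) v'(x) dx = ∫_0^5 f(x) v(x) dx + [u'(x) v(x)]_0^5.
Choose V so that boundary terms are either known or forced to vanish.
u has inhomogeneous Neumann u'(0) = 1, u'(5) = 1. [u' v]_0^5 = (1)·v(5) − (1)·v(0) = v(5) − v(0). Take V = H^1(0, 5); boundary term becomes part of RHS.
Weak formulation: find u (satisfying any essential BC) such that ∫_0^5 u'(x) v'(x) dx = ∫_0^5 f v dx + v(5) − v(0) for all v ∈ V (Neumann data are natural BCs: they enter the RHS as boundary terms).
Substituting f(x) = 3*cos(π*x/5), the right-hand side is ∫_0^5 (3*cos(π*x/5)) v dx + v(5) − v(0).
Compatibility check (pure Neumann): taking v ≡ 1 ∈ V gives 0 = ∫_0^5 f dx + (1) − (1), i.e. ∫_0^5 f dx must equal u'(0) − u'(5) = 0. Indeed ∫_0^5 (3*cos(π*x/5)) dx = 0, so the data are compatible. The solution is then unique only up to an additive constant (fix it e.g. by requiring ∫_0^5 u dx = 0).


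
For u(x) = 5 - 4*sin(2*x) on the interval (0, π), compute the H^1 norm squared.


||u||_{H^1(0,π)}^2 = 65*π

u'(x) = -8*cos(2*x).
Expand u² and (u')² and integrate term by term on (0, π), using: for integers n ≥ 1, ∫_0^π sin²(nx) dx = ∫_0^π cos²(nx) dx = π/2; for n ≠ n', ∫_0^π sin(nx)sin(n'x) dx = ∫_0^π cos(nx)cos(n'x) dx = 0; and by product-to-sum, ∫_0^π sin(nx)cos(n'x) dx = ½∫_0^π [sin((n+n')x) + sin((n−n')x)] dx, which is 0 when n+n' is even and 2n/(n²−n'²) when n+n' is odd (it need not vanish on (0, π)). For the constant mode: ∫_0^π 1 dx = π, ∫_0^π cos(nx) dx = 0, ∫_0^π sin(nx) dx = (1−(−1)^n)/n.
  u² squared terms: (5)²·∫1 dx = 25·π = 25*π;  (-4)²·∫sin(2x)² dx = 16·π/2 = 8*π.
  u² cross terms: 2·(5)·(-4)·∫1·sin(2x) dx = -40·(0) = 0.
  So ∫_0^π u² dx = 25*π + 8*π + 0 = 33*π.
  (u')² squared terms: (-8)²·∫cos(2x)² dx = 64·π/2 = 32*π.
  So ∫_0^π (u')² dx = 32*π.
||u||_{H^1}^2 = (33*π) + (32*π) = 65*π.


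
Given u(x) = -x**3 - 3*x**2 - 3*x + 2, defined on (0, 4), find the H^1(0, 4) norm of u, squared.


||u||_{H^1}^2 = 555932/35

The H^1 norm (squared) on an interval (0, L) is
  ||u||_{H^1}^2 = ∫_0^L u(x)^2 dx + ∫_0^L u'(x)^2 dx.
Compute u'(x) = -3*x**2 - 6*x - 3.
Then u(x)^2 = x**6 + 6*x**5 + 15*x**4 + 14*x**3 - 3*x**2 - 12*x + 4 and u'(x)^2 = 9*x**4 + 36*x**3 + 54*x**2 + 36*x + 9.
Integrate each monomial from 0 to 4 using ∫_0^4 c·x^n dx = c·4^(n+1)/(n+1):
  ∫_0^4 u(x)^2 dx = ∫_0^4 (x^6 + 6*x^5 + 15*x^4 + 14*x^3 - 3*x^2 - 12*x + 4) dx. Term by term:
    ∫_0^4 x^6 dx = 16384/7;  ∫_0^4 6*x^5 dx = 4096;  ∫_0^4 15*x^4 dx = 3072;
    ∫_0^4 14*x^3 dx = 896;  ∫_0^4 -3*x^2 dx = -64;  ∫_0^4 -12*x dx = -96;
    ∫_0^4 4 dx = 16.
  Sum: 16384/7 + 4096 + 3072 + 896 − 64 − 96 + 16 = 71824/7.
  ∫_0^4 u'(x)^2 dx = ∫_0^4 (9*x^4 + 36*x^3 + 54*x^2 + 36*x + 9) dx. Term by term:
    ∫_0^4 9*x^4 dx = 9216/5;  ∫_0^4 36*x^3 dx = 2304;  ∫_0^4 54*x^2 dx = 1152;
    ∫_0^4 36*x dx = 288;  ∫_0^4 9 dx = 36.
  Sum: 9216/5 + 2304 + 1152 + 288 + 36 = 28116/5.
Adding: ||u||_{H^1}^2 = 71824/7 + 28116/5 = 555932/35.


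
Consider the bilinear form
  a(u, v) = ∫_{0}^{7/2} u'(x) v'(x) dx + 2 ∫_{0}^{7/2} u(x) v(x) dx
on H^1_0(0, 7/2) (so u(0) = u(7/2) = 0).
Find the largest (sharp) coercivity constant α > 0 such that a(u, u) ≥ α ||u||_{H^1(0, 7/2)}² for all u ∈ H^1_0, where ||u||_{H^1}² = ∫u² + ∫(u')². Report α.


α = 1

Coercivity of a(·,·) on H^1_0(0, 7/2) means a(u, u) ≥ α ||u||_{H^1}² for every u ∈ H^1_0.
The interval has length L = 7/2, and Poincaré/coercivity depend only on L. Here a(u, u) = ∫(u')² + (2)·∫u².
Here c = 2 ≥ 1, so a(u,u) = ∫(u')² + c∫u² ≥ ∫(u')² + ∫u² = ||u||_{H^1}², i.e. α = 1 works. No larger α is possible: a(u,u) ≥ α||u||_{H^1}² means (1−α)∫(u')² ≥ (α−c)∫u², and for the modes u_n = sin(nπ(x−x₀)/L) (x₀ the left endpoint) one has ∫u_n²/∫(u_n')² = (L/(nπ))² → 0, so a(u_n,u_n)/||u_n||_{H^1}² → 1. Hence the optimal constant is α = 1.
Therefore α = 1.


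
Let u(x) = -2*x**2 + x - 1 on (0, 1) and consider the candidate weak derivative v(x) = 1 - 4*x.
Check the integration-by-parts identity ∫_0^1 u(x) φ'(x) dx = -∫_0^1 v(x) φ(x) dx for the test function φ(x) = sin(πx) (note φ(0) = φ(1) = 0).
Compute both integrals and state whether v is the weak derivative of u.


LHS = 2/π, RHS = 2/π. Yes, v = u' weakly.

u(x) = -2*x**2 + x - 1, classical derivative u'(x) = 1 - 4*x.
φ(x) = sin(πx), so φ'(x) = π*cos(π*x).
Note φ(0) = φ(1) = 0, so the boundary term u·φ vanishes.
LHS = ∫_0^1 u(x) φ'(x) dx = ∫_0^1 (-2*π*x^2*cos(π*x) + π*x*cos(π*x) - π*cos(π*x)) dx. Term by term:
  ∫_0^1 -π*cos(π*x) dx = 0;  ∫_0^1 π*x*cos(π*x) dx = -2/π;  ∫_0^1 -2*π*x^2*cos(π*x) dx = 4/π.
Sum: 0 − 2/π + 4/π = 2/π.
So LHS = 2/π.
∫_0^1 v(x) φ(x) dx = ∫_0^1 (-4*x*sin(π*x) + sin(π*x)) dx. Term by term:
  ∫_0^1 -4*x*sin(π*x) dx = -4/π;  ∫_0^1 sin(π*x) dx = 2/π.
Sum: -4/π + 2/π = -2/π.
So RHS = -∫_0^1 v(x) φ(x) dx = 2/π.
LHS = RHS, so the identity holds for this test φ.
Moreover u is smooth here and v(x) = u'(x) = 1 - 4*x pointwise, so the identity holds for every test function. Hence v is the weak derivative of u.


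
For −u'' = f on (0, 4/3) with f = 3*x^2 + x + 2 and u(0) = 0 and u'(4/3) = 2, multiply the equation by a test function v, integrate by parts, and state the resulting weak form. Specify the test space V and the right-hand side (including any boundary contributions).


V = {v ∈ H^1(0, 4/3) : v(0) = 0} (test functions vanish at x = 0 where u is specified); weak form: ∫_0^4/3 u'v' dx = ∫_0^4/3 (3*x^2 + x + 2) v dx + 2·v(4/3) for all v ∈ V.

Multiply both sides by a test function v and integrate from 0 to 4/3:
  ∫_0^4/3 −u''(x) v(x) dx = ∫_0^4/3 f(x) v(x) dx.
Integrate the LHS by parts once:
  ∫_0^4/3 −u'' v dx = −[u'(x) v(x)]_0^4/3 + ∫_0^4/3 u'(x) v'(x) dx.
Thus ∫_0^4/3 u'(x) v'(x) dx = ∫_0^4/3 f(x) v(x) dx + [u'(x) v(x)]_0^4/3.
Choose V so that boundary terms are either known or forced to vanish.
Mixed BC: u(0) = 0 (Dirichlet) and u'(4/3) = 2 (Neumann). Define V = {v ∈ H^1(0, 4/3) : v(0) = 0}. Then [u' v]_0^4/3 = u'(4/3)·v(4/3) − u'(0)·0 = 2·v(4/3).
Weak formulation: find u (satisfying any essential BC) such that ∫_0^4/3 u'(x) v'(x) dx = ∫_0^4/3 f v dx + 2·v(4/3) for all v ∈ V (Dirichlet at 0 absorbed into V; Neumann datum at x = 4/3 contributes the boundary term).
Substituting f(x) = 3*x^2 + x + 2, the right-hand side is ∫_0^4/3 (3*x^2 + x + 2) v dx + 2·v(4/3).


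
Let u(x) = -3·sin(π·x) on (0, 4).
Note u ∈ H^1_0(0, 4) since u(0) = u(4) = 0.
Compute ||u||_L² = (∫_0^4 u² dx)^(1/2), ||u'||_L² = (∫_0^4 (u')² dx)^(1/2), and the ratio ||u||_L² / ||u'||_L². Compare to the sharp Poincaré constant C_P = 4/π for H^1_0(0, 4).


||u||_L² / ||u'||_L² = 1/π < C_P = 4/π.

u(x) = -3·sin(π·x), so u'(x) = -3*π*cos(π*x).
Writing u(x) = A·sin(kπx/L) with A = -3 and k = 4, use ∫_0^L sin²(kπx/L) dx = L/2 and ∫_0^L cos²(kπx/L) dx = L/2.
u² = 9·sin²(π·x) and (u')² = 9*π^2·cos²(π·x), and each of sin², cos² integrates to L/2 = 2 over (0, 4).
∫_0^4 u² dx = 18, so ||u||_L² = 3*sqrt(2).
∫_0^4 (u')² dx = 18*π^2, so ||u'||_L² = 3*sqrt(2)*π.
Ratio ||u||_L² / ||u'||_L² = 1/π.
Sharp Poincaré constant on H^1_0(0, 4) is C_P = L/π = 4/π, achieved by sin(π/4·x).
This is the k = 4 harmonic; the ratio L/(kπ) is strictly less than C_P = L/π, consistent with the sharp inequality ||u||_L² ≤ C_P ||u'||_L².


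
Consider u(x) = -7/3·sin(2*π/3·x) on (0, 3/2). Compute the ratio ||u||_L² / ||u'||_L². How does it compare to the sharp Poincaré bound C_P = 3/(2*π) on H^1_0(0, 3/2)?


||u||_L² / ||u'||_L² = 3/(2*π) = C_P.

u(x) = -7/3·sin(2*π/3·x), so u'(x) = -14*π*cos(2*π*x/3)/9.
Writing u(x) = A·sin(kπx/L) with A = -7/3 and k = 1, use ∫_0^L sin²(kπx/L) dx = L/2 and ∫_0^L cos²(kπx/L) dx = L/2.
u² = 49/9·sin²(2*π/3·x) and (u')² = 196*π^2/81·cos²(2*π/3·x), and each of sin², cos² integrates to L/2 = 3/4 over (0, 3/2).
∫_0^3/2 u² dx = 49/12, so ||u||_L² = 7*sqrt(3)/6.
∫_0^3/2 (u')² dx = 49*π^2/27, so ||u'||_L² = 7*sqrt(3)*π/9.
Ratio ||u||_L² / ||u'||_L² = 3/(2*π).
Sharp Poincaré constant on H^1_0(0, 3/2) is C_P = L/π = 3/(2*π), achieved by sin(2*π/3·x).
This is the k = 1 eigenfunction (up to amplitude), so the ratio equals the sharp Poincaré constant exactly.


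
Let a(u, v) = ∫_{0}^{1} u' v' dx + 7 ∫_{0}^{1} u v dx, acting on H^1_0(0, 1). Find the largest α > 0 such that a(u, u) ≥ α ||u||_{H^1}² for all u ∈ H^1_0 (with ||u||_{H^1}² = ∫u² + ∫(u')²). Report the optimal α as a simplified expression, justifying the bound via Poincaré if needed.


α = 1

Coercivity of a(·,·) on H^1_0(0, 1) means a(u, u) ≥ α ||u||_{H^1}² for every u ∈ H^1_0.
The interval has length L = 1, and Poincaré/coercivity depend only on L. Here a(u, u) = ∫(u')² + (7)·∫u².
Here c = 7 ≥ 1, so a(u,u) = ∫(u')² + c∫u² ≥ ∫(u')² + ∫u² = ||u||_{H^1}², i.e. α = 1 works. No larger α is possible: a(u,u) ≥ α||u||_{H^1}² means (1−α)∫(u')² ≥ (α−c)∫u², and for the modes u_n = sin(nπ(x−x₀)/L) (x₀ the left endpoint) one has ∫u_n²/∫(u_n')² = (L/(nπ))² → 0, so a(u_n,u_n)/||u_n||_{H^1}² → 1. Hence the optimal constant is α = 1.
Therefore α = 1.


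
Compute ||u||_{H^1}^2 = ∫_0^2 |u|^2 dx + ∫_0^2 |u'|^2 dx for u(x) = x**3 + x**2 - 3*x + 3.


||u||_{H^1}^2 = 3216/35

The H^1 norm (squared) on an interval (0, L) is
  ||u||_{H^1}^2 = ∫_0^L u(x)^2 dx + ∫_0^L u'(x)^2 dx.
Compute u'(x) = 3*x**2 + 2*x - 3.
Then u(x)^2 = x**6 + 2*x**5 - 5*x**4 + 15*x**2 - 18*x + 9 and u'(x)^2 = 9*x**4 + 12*x**3 - 14*x**2 - 12*x + 9.
Integrate each monomial from 0 to 2 using ∫_0^2 c·x^n dx = c·2^(n+1)/(n+1):
  ∫_0^2 u(x)^2 dx = ∫_0^2 (x^6 + 2*x^5 - 5*x^4 + 15*x^2 - 18*x + 9) dx. Term by term:
    ∫_0^2 x^6 dx = 128/7;  ∫_0^2 2*x^5 dx = 64/3;  ∫_0^2 -5*x^4 dx = -32;
    ∫_0^2 15*x^2 dx = 40;  ∫_0^2 -18*x dx = -36;  ∫_0^2 9 dx = 18.
  Sum: 128/7 + 64/3 − 32 + 40 − 36 + 18 = 622/21.
  ∫_0^2 u'(x)^2 dx = ∫_0^2 (9*x^4 + 12*x^3 - 14*x^2 - 12*x + 9) dx. Term by term:
    ∫_0^2 9*x^4 dx = 288/5;  ∫_0^2 12*x^3 dx = 48;  ∫_0^2 -14*x^2 dx = -112/3;
    ∫_0^2 -12*x dx = -24;  ∫_0^2 9 dx = 18.
  Sum: 288/5 + 48 − 112/3 − 24 + 18 = 934/15.
Adding: ||u||_{H^1}^2 = 622/21 + 934/15 = 3216/35.
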